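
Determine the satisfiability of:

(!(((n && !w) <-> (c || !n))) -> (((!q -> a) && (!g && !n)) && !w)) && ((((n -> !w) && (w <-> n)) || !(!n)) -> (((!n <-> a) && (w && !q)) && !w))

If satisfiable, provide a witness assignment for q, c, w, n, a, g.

Case n = True: the formula simplifies to (!w <-> c) && ((!a && (w && !q)) && !w).
  w = True: the conjunct !w is False.
  w = False: the conjunct w is False.
Case n = False: the formula simplifies to (((!q -> a) && !g) && !w) && (!w -> ((a && (w && !q)) && !w)).
  w = True: the conjunct !w is False.
  w = False: the conjunct !w -> ((a && (w && !q)) && !w) becomes !False -> (False && True) = False.
Both cases fail — unsatisfiable.

No satisfying assignment exists.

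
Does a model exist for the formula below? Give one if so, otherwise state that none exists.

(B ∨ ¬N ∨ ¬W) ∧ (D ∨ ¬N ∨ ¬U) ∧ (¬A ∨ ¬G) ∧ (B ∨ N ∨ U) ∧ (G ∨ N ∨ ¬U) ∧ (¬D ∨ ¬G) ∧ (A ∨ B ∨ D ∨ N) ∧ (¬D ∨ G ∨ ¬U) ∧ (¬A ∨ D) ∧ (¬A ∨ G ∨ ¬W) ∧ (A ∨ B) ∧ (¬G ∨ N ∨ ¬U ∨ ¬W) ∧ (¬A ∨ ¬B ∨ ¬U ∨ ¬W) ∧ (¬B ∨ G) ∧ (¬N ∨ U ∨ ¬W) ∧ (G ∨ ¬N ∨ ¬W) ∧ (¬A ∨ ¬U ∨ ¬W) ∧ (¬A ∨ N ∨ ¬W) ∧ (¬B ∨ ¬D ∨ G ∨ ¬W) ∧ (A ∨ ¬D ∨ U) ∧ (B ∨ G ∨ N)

U = True, B = True, N = False, W = False, A = False, G = True, D = False

Set U = True.
Set B = True.
  then (¬B ∨ G) forces G = True.
  then (¬A ∨ ¬G) forces A = False.
  then (¬D ∨ ¬G) forces D = False.
  then (D ∨ ¬N ∨ ¬U) forces N = False.
  then (¬G ∨ N ∨ ¬U ∨ ¬W) forces W = False.
All clauses satisfied.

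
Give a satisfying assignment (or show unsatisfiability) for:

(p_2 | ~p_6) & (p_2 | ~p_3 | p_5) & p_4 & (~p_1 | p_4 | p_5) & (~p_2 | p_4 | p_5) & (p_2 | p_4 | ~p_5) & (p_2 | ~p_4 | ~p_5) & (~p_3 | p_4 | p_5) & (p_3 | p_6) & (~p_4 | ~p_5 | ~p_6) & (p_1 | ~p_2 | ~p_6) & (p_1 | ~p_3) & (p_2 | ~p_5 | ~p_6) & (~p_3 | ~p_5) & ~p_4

Case p_4 = True:
  Clause (~p_4) is falsified — contradiction.
Case p_4 = False:
  Clause (p_4) is falsified — contradiction.
Both cases fail, so the formula is unsatisfiable.

No satisfying assignment exists.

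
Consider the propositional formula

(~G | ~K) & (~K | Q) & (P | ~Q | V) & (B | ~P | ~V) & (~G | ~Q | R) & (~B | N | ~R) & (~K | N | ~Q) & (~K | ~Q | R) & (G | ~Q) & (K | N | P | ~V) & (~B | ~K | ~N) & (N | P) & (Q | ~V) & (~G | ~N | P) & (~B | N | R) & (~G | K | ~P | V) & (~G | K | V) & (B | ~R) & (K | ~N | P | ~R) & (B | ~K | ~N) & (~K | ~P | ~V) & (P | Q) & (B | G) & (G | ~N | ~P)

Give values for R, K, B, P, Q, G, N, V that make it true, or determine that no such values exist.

R = True, K = False, B = True, P = True, Q = True, G = True, N = True, V = True

Set R = True.
  then (B | ~R) forces B = True.
  then (~B | N | ~R) forces N = True.
  then (~B | ~K | ~N) forces K = False.
  then (K | ~N | P | ~R) forces P = True.
  then (G | ~N | ~P) forces G = True.
  then (~G | K | ~P | V) forces V = True.
  then (Q | ~V) forces Q = True.
All clauses satisfied.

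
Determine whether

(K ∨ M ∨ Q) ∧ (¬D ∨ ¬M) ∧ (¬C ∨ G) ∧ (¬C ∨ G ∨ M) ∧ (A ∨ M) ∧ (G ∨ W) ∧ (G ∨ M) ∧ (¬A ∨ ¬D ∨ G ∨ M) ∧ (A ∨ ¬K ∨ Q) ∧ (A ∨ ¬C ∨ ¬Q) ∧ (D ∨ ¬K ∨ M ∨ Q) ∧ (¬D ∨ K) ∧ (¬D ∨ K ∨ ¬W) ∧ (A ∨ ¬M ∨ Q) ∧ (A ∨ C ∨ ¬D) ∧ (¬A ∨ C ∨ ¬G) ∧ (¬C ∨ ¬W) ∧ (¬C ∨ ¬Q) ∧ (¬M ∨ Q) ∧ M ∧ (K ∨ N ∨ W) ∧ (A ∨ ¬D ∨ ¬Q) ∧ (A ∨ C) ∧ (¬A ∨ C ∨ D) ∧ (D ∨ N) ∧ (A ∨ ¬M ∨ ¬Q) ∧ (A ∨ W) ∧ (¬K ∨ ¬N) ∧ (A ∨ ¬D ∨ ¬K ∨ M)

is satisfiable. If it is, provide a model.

Case M = True:
  (¬D ∨ ¬M) forces D = False.
  (¬M ∨ Q) forces Q = True.
  (¬C ∨ ¬Q) forces C = False.
  (A ∨ C) forces A = True.
  Clause (¬A ∨ C ∨ D) is falsified — contradiction.
Case M = False:
  Clause (M) is falsified — contradiction.
Both cases fail, so the formula is unsatisfiable.

Unsatisfiable — no assignment works.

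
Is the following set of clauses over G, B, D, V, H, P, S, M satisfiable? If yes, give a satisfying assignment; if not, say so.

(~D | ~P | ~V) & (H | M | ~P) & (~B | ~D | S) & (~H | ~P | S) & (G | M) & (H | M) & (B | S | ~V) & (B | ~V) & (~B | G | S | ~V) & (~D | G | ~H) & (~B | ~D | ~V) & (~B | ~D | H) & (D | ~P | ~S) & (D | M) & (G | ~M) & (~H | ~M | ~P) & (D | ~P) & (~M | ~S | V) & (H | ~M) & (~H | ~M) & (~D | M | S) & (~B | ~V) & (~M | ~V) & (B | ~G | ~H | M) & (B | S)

G = True, B = True, D = True, V = False, H = True, P = True, S = True, M = False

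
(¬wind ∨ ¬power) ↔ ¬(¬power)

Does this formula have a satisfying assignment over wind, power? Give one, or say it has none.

wind: False, power: True

  (¬wind ∨ ¬power) ↔ ¬(¬power) = True
    ¬wind ∨ ¬power = True
      ¬wind = True
      ¬power = False
    ¬(¬power) = True
      ¬power = False
The formula evaluates to True.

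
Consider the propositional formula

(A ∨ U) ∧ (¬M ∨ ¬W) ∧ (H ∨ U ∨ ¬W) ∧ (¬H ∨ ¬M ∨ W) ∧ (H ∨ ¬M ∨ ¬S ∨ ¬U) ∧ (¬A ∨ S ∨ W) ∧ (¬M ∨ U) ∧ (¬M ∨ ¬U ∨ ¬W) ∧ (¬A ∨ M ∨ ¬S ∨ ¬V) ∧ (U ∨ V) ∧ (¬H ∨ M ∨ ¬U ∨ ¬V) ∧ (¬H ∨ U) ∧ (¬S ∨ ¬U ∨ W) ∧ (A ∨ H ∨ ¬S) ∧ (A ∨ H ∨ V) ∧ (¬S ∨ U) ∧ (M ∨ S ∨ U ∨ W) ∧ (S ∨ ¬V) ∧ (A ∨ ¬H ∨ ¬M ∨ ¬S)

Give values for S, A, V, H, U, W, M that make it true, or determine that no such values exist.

Set S = True.
  then (¬S ∨ U) forces U = True.
  then (¬S ∨ ¬U ∨ W) forces W = True.
  then (¬M ∨ ¬W) forces M = False.
Set A = False.
  then (A ∨ H ∨ ¬S) forces H = True.
  then (¬H ∨ M ∨ ¬U ∨ ¬V) forces V = False.
All clauses satisfied.

S: True, A: False, V: False, H: True, U: True, W: True, M: False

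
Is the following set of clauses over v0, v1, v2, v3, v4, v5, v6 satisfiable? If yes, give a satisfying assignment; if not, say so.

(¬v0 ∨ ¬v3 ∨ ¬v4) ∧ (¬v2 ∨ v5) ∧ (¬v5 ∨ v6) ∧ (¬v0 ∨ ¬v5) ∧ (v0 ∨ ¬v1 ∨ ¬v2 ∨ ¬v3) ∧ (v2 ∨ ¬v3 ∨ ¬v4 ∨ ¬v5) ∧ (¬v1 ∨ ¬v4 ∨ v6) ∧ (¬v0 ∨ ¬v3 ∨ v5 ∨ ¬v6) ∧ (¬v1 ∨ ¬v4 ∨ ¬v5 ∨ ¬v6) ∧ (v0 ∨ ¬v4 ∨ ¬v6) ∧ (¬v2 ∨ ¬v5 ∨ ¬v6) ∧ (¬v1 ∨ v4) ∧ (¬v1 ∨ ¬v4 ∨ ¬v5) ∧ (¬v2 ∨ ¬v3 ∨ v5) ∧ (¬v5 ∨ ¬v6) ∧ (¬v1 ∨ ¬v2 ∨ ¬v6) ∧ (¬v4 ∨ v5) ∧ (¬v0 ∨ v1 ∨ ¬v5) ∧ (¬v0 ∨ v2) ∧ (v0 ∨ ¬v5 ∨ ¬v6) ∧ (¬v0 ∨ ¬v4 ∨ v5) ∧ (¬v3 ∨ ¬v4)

Try v0 = True:
  (¬v0 ∨ ¬v5) forces v5 = False.
  (¬v2 ∨ v5) forces v2 = False.
  clause (¬v0 ∨ v2) is falsified — backtrack.
So v0 = False.
Try v1 = True:
  (¬v1 ∨ v4) forces v4 = True.
  (¬v1 ∨ ¬v4 ∨ v6) forces v6 = True.
  clause (v0 ∨ ¬v4 ∨ ¬v6) is falsified — backtrack.
So v1 = False.
Try v2 = True:
  (¬v2 ∨ v5) forces v5 = True.
  (¬v5 ∨ v6) forces v6 = True.
  clause (¬v2 ∨ ¬v5 ∨ ¬v6) is falsified — backtrack.
So v2 = False.
Set v3 = False.
Try v4 = True:
  (v0 ∨ ¬v4 ∨ ¬v6) forces v6 = False.
  (¬v5 ∨ v6) forces v5 = False.
  clause (¬v4 ∨ v5) is falsified — backtrack.
So v4 = False.
Set v5 = False.
Set v6 = False.
All clauses satisfied.

v0=F; v1=F; v2=F; v3=F; v4=F; v5=F; v6=F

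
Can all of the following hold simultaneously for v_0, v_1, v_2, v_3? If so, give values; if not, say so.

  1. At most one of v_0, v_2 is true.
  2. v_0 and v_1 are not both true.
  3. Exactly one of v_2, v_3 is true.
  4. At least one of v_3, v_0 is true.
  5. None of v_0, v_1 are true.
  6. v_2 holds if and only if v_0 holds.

v_0: False, v_1: False, v_2: False, v_3: True

  (1) {v_0, v_2}: 0 true — at most one ✓
  (2) v_0=F, v_1=F — not both ✓
  (3) {v_2, v_3}: 1 true — exactly one ✓
  (4) {v_3, v_0}: 1 true — at least one ✓
  (5) {v_0, v_1}: 0 true — none ✓
  (6) v_2=F, v_0=F — same ✓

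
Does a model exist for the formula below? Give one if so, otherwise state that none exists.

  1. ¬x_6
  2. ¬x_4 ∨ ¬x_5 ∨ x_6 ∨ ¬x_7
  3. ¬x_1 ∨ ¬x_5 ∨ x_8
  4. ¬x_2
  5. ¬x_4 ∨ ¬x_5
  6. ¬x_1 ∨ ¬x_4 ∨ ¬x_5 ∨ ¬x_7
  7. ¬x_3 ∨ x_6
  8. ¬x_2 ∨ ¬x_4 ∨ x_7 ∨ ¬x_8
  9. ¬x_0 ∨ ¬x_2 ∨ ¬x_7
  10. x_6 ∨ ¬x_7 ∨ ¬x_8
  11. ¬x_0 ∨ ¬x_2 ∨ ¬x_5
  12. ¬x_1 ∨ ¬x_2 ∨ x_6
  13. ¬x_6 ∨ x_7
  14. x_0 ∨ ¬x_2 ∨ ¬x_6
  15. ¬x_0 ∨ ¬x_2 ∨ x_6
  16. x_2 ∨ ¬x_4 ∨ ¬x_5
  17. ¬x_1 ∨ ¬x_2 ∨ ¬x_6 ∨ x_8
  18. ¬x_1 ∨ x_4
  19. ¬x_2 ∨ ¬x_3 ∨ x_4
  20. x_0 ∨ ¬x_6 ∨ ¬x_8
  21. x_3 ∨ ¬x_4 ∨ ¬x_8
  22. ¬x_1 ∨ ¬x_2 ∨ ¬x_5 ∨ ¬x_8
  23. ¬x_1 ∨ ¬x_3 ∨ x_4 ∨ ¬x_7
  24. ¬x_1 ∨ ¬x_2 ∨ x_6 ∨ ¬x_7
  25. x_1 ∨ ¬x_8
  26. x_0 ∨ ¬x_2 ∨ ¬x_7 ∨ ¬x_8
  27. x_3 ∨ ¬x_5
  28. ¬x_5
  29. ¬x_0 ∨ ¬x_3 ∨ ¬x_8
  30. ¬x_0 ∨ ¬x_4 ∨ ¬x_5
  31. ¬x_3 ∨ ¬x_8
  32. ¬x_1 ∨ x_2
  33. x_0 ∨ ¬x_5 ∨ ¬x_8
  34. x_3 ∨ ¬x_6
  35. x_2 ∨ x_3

The formula is unsatisfiable.

Case x_2 = True:
  Clause (¬x_2) is falsified — contradiction.
Case x_2 = False:
  (¬x_6) forces x_6 = False.
  (¬x_3 ∨ x_6) forces x_3 = False.
  Clause (x_2 ∨ x_3) is falsified — contradiction.
Both cases fail, so the formula is unsatisfiable.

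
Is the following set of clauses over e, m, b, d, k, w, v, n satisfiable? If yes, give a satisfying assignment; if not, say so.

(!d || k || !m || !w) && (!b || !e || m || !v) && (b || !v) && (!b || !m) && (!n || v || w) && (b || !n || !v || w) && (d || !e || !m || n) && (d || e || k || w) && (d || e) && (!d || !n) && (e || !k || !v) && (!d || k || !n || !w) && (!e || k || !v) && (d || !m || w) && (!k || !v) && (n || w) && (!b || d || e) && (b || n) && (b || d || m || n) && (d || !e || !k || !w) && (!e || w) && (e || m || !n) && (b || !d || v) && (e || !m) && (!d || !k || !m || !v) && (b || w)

e=T, m=F, b=T, d=T, k=T, w=T, v=F, n=F

Set e = True.
  then (!e || w) forces w = True.
Set m = False.
Set b = True.
  then (!b || !e || m || !v) forces v = False.
Set d = True.
  then (!d || !n) forces n = False.
Set k = True.
All clauses satisfied.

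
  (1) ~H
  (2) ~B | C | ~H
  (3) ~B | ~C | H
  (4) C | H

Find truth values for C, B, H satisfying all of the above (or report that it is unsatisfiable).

Unit clause (~H) forces H = False.
In (C | H) only C is left, so C = True.
In (~B | ~C | H) only ~B is left, so B = False.
Check each clause:
  (~H): ~H holds.
  (~B | C | ~H): ~B holds.
  (~B | ~C | H): ~B holds.
  (C | H): C holds.
All clauses satisfied.

C = True, B = False, H = False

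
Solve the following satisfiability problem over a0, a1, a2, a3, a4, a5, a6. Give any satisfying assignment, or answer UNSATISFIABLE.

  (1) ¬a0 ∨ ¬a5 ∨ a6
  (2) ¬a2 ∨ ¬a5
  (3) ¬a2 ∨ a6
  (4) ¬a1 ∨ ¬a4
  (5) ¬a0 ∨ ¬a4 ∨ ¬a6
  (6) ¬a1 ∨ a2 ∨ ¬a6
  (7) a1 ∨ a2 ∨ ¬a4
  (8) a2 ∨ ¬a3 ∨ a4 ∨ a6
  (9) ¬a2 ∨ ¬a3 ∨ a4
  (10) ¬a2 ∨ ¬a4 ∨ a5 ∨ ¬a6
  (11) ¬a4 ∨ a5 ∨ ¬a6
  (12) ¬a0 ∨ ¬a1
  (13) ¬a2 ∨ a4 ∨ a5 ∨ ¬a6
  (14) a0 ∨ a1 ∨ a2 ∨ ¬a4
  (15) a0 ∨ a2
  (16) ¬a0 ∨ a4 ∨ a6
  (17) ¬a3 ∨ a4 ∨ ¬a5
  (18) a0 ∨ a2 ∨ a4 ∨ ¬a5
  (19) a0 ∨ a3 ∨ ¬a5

Set a0 = True.
  then (¬a0 ∨ ¬a1) forces a1 = False.
Try a2 = True:
  (¬a2 ∨ ¬a5) forces a5 = False.
  (¬a2 ∨ a6) forces a6 = True.
  (¬a0 ∨ ¬a4 ∨ ¬a6) forces a4 = False.
  clause (¬a2 ∨ a4 ∨ a5 ∨ ¬a6) is falsified — backtrack.
So a2 = False.
  then (a1 ∨ a2 ∨ ¬a4) forces a4 = False.
  then (¬a0 ∨ a4 ∨ a6) forces a6 = True.
Set a3 = False.
Set a5 = True.
All clauses satisfied.

a0 = True; a1 = False; a2 = False; a3 = False; a4 = False; a5 = True; a6 = True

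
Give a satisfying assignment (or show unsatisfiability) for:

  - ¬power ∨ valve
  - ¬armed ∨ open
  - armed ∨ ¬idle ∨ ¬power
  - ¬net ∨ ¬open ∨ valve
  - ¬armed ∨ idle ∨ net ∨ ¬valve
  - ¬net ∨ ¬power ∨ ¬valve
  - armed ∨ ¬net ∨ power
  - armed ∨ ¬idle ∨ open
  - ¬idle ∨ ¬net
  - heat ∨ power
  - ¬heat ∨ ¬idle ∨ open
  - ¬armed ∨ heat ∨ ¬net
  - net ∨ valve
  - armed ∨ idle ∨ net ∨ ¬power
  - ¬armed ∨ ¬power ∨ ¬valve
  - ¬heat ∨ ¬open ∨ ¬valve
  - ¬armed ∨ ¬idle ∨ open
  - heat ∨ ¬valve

Try power = True:
  (¬power ∨ valve) forces valve = True.
  (¬net ∨ ¬power ∨ ¬valve) forces net = False.
  (¬armed ∨ ¬power ∨ ¬valve) forces armed = False.
  (armed ∨ ¬idle ∨ ¬power) forces idle = False.
  clause (armed ∨ idle ∨ net ∨ ¬power) is falsified — backtrack.
So power = False.
  then (heat ∨ power) forces heat = True.
Set idle = False.
Set open = False.
  then (¬armed ∨ open) forces armed = False.
  then (armed ∨ ¬net ∨ power) forces net = False.
  then (net ∨ valve) forces valve = True.
All clauses satisfied.

power = False; idle = False; heat = True; open = False; valve = True; net = False; armed = False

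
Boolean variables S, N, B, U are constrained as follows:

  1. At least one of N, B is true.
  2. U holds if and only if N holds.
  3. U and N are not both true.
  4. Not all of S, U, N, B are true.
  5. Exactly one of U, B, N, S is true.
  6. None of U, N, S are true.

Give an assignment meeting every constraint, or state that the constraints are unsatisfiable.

S = False; N = False; B = True; U = False

  (1) {N, B}: 1 true — at least one ✓
  (2) U=F, N=F — same ✓
  (3) U=F, N=F — not both ✓
  (4) {S, U, N, B}: 1/4 true — not all ✓
  (5) {U, B, N, S}: 1 true — exactly one ✓
  (6) {U, N, S}: 0 true — none ✓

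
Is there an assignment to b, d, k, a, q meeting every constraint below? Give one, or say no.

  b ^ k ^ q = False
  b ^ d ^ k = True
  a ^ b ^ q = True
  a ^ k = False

Adding constraints 1, 3, 4 mod 2: every variable appears an even number of times on the left, so the left side is 0.
But the right sides sum to 1 (mod 2). 0 ≠ 1 — the system is inconsistent.

Unsatisfiable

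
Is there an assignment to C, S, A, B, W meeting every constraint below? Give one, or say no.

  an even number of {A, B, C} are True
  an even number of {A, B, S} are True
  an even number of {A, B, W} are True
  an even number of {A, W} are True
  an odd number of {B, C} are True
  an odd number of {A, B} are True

C = True, S = True, A = True, B = False, W = True

{A, B, C}: 2 true → even ✓
{A, B, S}: 2 true → even ✓
{A, B, W}: 2 true → even ✓
{A, W}: 2 true → even ✓
{B, C}: 1 true → odd ✓
{A, B}: 1 true → odd ✓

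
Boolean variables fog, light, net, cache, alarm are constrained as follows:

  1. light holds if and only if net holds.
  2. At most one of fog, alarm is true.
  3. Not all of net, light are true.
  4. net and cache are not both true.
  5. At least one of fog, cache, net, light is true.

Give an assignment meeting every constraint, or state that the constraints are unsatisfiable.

fog: False, light: False, net: False, cache: True, alarm: True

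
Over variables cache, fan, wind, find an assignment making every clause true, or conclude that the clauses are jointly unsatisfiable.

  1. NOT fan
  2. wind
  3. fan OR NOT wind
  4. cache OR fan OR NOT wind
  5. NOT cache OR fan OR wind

Unsatisfiable — no assignment works.

Case fan = True:
  Clause (NOT fan) is falsified — contradiction.
Case fan = False:
  (wind) forces wind = True.
  Clause (fan OR NOT wind) is falsified — contradiction.
Both cases fail, so the formula is unsatisfiable.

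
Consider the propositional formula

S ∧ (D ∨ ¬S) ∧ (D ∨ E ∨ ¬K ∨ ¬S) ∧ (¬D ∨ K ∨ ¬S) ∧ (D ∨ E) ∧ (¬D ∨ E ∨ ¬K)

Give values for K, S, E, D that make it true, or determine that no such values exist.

K = True, S = True, E = True, D = True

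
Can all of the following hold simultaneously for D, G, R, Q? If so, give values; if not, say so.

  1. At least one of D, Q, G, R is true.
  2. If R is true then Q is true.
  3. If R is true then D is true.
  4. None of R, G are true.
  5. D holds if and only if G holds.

D=F; G=F; R=F; Q=T

  (1) {D, Q, G, R}: 1 true — at least one ✓
  (2) R=F ⇒ Q: vacuous ✓
  (3) R=F ⇒ D: vacuous ✓
  (4) {R, G}: 0 true — none ✓
  (5) D=F, G=F — same ✓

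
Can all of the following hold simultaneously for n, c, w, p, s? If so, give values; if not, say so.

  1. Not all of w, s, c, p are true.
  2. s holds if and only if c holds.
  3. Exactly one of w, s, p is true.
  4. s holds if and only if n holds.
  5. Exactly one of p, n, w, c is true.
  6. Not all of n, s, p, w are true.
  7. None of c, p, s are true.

n = False, c = False, w = True, p = False, s = False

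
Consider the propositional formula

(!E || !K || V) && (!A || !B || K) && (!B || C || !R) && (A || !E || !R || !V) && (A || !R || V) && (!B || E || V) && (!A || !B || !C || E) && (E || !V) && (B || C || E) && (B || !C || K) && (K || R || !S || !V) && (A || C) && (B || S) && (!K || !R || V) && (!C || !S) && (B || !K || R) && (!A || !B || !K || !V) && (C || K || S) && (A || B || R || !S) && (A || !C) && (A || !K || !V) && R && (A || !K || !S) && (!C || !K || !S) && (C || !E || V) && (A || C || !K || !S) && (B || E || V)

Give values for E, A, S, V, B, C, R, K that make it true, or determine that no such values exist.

E=T; A=T; S=T; V=T; B=F; C=F; R=T; K=F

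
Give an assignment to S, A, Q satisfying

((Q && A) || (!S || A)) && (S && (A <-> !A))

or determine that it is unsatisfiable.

No satisfying assignment exists.

The conjunct A <-> !A is unsatisfiable on its own:
  A=F: evaluates to False.
  A=T: evaluates to False.
So the whole conjunction is unsatisfiable.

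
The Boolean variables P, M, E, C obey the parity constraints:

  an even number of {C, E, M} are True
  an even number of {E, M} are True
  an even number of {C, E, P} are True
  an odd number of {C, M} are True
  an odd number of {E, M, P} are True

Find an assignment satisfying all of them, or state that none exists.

P = True, M = True, E = True, C = False

{C, E, M}: 2 true → even ✓
{E, M}: 2 true → even ✓
{C, E, P}: 2 true → even ✓
{C, M}: 1 true → odd ✓
{E, M, P}: 3 true → odd ✓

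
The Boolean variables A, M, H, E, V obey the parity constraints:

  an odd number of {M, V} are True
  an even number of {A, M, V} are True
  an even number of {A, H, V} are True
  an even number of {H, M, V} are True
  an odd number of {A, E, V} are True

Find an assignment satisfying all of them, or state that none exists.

A = True, M = True, H = True, E = False, V = False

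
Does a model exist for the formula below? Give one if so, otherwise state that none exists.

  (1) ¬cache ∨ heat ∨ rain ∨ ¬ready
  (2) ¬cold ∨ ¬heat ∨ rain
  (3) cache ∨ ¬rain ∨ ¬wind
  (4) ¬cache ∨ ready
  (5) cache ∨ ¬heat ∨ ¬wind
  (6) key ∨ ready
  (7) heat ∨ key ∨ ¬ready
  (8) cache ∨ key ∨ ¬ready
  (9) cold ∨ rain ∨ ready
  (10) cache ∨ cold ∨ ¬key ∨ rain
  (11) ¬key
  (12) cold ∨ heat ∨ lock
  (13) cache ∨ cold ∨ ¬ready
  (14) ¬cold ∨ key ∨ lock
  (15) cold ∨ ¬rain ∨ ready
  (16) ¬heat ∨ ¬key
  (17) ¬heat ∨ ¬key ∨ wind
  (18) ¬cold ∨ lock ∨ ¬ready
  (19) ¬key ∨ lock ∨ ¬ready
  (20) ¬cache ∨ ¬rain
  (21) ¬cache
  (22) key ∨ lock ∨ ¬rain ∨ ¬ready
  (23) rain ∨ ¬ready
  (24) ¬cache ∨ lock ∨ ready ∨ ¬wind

Unsatisfiable — no assignment works.

Case cache = True:
  Clause (¬cache) is falsified — contradiction.
Case cache = False:
  (¬key) forces key = False.
  (key ∨ ready) forces ready = True.
  Clause (cache ∨ key ∨ ¬ready) is falsified — contradiction.
Both cases fail, so the formula is unsatisfiable.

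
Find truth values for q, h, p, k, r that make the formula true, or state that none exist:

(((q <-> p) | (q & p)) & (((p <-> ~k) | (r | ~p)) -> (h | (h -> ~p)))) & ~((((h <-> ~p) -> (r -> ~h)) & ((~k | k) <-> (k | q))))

q: False, h: True, p: False, k: False, r: True

  ((q <-> p) | (q & p)) & (((p <-> ~k) | (r | ~p)) -> (h | (h -> ~p))) = True
    (q <-> p) | (q & p) = True
      q <-> p = True
      q & p = False
    ((p <-> ~k) | (r | ~p)) -> (h | (h -> ~p)) = True
      (p <-> ~k) | (r | ~p) = True
        p <-> ~k = False
          ~k = True
        r | ~p = True
          ~p = True
      h | (h -> ~p) = True
        h -> ~p = True
          ~p = True
  ~((((h <-> ~p) -> (r -> ~h)) & ((~k | k) <-> (k | q)))) = True
    ((h <-> ~p) -> (r -> ~h)) & ((~k | k) <-> (k | q)) = False
      (h <-> ~p) -> (r -> ~h) = False
        h <-> ~p = True
          ~p = True
        r -> ~h = False
          ~h = False
      (~k | k) <-> (k | q) = False
        ~k | k = True
          ~k = True
        k | q = False
Both conjuncts True, so the formula holds.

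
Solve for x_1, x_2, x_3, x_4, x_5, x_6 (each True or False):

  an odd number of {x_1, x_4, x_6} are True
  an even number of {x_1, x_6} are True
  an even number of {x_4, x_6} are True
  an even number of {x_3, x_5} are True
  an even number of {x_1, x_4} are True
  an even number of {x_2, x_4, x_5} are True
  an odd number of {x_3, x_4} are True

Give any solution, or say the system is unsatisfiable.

x_1: True, x_2: True, x_3: False, x_4: True, x_5: False, x_6: True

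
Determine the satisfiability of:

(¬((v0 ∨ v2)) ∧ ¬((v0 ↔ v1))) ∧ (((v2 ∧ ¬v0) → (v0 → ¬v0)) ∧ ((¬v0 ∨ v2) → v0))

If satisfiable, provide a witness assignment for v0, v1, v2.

Case v0 = True: the conjunct ¬((v0 ∨ v2)) becomes ¬((True ∨ v2)) = False.
Case v0 = False: the conjunct (¬v0 ∨ v2) → v0 becomes (True ∨ v2) → False = False.
Both cases fail — unsatisfiable.

UNSATISFIABLE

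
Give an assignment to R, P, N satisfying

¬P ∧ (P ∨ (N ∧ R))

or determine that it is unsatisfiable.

R: True, P: False, N: True

  ¬P = True
  P ∨ (N ∧ R) = True
    N ∧ R = True
Both conjuncts True, so the formula holds.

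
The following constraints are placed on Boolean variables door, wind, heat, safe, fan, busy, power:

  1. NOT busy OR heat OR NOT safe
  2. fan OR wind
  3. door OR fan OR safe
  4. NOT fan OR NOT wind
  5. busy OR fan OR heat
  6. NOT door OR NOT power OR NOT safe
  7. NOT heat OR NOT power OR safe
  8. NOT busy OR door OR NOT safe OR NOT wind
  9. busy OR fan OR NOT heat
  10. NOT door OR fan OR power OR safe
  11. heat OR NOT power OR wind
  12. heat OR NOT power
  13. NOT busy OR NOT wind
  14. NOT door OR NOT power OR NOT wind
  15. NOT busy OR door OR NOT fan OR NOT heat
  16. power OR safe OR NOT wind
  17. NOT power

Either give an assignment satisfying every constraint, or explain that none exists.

Unit clause (NOT power) forces power = False.
Set door = False.
Try wind = True:
  (NOT fan OR NOT wind) forces fan = False.
  (door OR fan OR safe) forces safe = True.
  (NOT busy OR door OR NOT safe OR NOT wind) forces busy = False.
  (busy OR fan OR heat) forces heat = True.
  clause (busy OR fan OR NOT heat) is falsified — backtrack.
So wind = False.
  then (fan OR wind) forces fan = True.
Set heat = False.
Set safe = False.
Set busy = False.
All clauses satisfied.

door = False, wind = False, heat = False, safe = False, fan = True, busy = False, power = False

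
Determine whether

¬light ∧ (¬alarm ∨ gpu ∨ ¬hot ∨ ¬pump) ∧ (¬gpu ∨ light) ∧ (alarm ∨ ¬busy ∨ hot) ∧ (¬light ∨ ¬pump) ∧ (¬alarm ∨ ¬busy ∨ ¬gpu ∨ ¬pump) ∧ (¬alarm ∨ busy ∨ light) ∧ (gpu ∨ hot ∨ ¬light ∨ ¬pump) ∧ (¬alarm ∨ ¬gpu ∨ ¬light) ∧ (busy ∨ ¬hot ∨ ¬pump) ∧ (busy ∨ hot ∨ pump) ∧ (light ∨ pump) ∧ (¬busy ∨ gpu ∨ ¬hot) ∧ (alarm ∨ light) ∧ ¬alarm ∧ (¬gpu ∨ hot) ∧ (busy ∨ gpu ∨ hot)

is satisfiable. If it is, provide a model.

Case alarm = True:
  Clause (¬alarm) is falsified — contradiction.
Case alarm = False:
  (¬light) forces light = False.
  Clause (alarm ∨ light) is falsified — contradiction.
Both cases fail, so the formula is unsatisfiable.

Unsatisfiable — no assignment works.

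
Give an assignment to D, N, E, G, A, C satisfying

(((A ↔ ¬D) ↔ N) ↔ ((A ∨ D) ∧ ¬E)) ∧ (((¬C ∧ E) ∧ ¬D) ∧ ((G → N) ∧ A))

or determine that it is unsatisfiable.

D: False, N: False, E: True, G: False, A: True, C: False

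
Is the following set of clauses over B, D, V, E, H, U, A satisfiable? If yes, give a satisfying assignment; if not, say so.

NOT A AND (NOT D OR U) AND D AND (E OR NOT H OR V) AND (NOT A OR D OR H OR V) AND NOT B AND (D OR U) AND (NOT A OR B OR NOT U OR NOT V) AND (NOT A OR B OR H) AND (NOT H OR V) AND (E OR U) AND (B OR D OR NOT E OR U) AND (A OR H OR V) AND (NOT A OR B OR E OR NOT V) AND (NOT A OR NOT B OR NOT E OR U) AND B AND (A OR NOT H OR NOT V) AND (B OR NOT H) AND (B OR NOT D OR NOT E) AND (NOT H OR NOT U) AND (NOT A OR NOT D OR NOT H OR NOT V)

UNSATISFIABLE

Case B = True:
  Clause (NOT B) is falsified — contradiction.
Case B = False:
  Clause (B) is falsified — contradiction.
Both cases fail, so the formula is unsatisfiable.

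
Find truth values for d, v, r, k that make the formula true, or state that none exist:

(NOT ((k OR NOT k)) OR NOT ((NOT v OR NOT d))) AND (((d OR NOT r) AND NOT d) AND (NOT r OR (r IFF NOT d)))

Case d = True: the conjunct NOT d is False.
Case d = False: the formula simplifies to NOT ((k OR NOT k)) AND (NOT r AND (NOT r OR r)).
  k = True: the conjunct NOT ((k OR NOT k)) becomes NOT ((True OR False)) = False.
  k = False: the conjunct NOT ((k OR NOT k)) becomes NOT ((False OR True)) = False.
Both cases fail — unsatisfiable.

UNSATISFIABLE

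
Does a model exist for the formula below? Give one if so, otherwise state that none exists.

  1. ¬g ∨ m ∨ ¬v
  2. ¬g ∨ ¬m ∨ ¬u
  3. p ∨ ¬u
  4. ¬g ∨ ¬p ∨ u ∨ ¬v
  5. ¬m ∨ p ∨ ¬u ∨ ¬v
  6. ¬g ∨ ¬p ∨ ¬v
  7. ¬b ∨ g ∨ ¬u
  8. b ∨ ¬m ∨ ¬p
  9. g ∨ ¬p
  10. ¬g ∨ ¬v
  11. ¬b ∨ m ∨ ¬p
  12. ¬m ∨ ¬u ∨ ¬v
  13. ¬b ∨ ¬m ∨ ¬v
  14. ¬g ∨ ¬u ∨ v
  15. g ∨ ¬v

u=F, b=T, m=F, p=F, g=F, v=F

Try u = True:
  (p ∨ ¬u) forces p = True.
  (g ∨ ¬p) forces g = True.
  (¬g ∨ ¬m ∨ ¬u) forces m = False.
  (¬g ∨ m ∨ ¬v) forces v = False.
  clause (¬g ∨ ¬u ∨ v) is falsified — backtrack.
So u = False.
Set b = True.
Set m = False.
  then (¬b ∨ m ∨ ¬p) forces p = False.
Set g = False.
  then (g ∨ ¬v) forces v = False.
All clauses satisfied.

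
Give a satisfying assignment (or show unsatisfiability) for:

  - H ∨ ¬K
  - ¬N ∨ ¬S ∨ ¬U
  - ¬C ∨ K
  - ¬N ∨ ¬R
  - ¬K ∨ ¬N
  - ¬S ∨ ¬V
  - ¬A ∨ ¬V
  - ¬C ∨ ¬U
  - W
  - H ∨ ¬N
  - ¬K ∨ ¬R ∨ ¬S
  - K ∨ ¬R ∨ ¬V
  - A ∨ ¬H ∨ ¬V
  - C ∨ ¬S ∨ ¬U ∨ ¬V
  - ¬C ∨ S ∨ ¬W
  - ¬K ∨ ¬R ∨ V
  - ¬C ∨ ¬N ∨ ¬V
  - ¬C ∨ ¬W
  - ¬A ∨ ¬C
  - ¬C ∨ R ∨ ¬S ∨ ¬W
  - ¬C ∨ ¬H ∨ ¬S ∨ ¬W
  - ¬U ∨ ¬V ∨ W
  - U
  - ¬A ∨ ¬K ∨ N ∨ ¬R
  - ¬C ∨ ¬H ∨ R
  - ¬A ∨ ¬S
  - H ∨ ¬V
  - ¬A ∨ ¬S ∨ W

W: True; U: True; R: False; K: True; C: False; A: True; N: False; H: True; V: False; S: False

Unit clause (W) forces W = True.
In (¬C ∨ ¬W) only ¬C is left, so C = False.
Unit clause (U) forces U = True.
Set R = False.
Set K = True.
  then (H ∨ ¬K) forces H = True.
  then (¬K ∨ ¬N) forces N = False.
Set A = True.
  then (¬A ∨ ¬V) forces V = False.
  then (¬A ∨ ¬S) forces S = False.
All clauses satisfied.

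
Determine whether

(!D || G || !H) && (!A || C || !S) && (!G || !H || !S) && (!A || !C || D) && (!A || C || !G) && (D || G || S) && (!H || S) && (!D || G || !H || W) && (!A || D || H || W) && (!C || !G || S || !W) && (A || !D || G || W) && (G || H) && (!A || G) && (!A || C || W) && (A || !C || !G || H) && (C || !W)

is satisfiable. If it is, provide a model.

D = False, C = False, S = False, G = True, W = False, A = False, H = False

Set D = False.
Set C = False.
  then (C || !W) forces W = False.
  then (!A || C || W) forces A = False.
Set S = False.
  then (D || G || S) forces G = True.
  then (!H || S) forces H = False.
All clauses satisfied.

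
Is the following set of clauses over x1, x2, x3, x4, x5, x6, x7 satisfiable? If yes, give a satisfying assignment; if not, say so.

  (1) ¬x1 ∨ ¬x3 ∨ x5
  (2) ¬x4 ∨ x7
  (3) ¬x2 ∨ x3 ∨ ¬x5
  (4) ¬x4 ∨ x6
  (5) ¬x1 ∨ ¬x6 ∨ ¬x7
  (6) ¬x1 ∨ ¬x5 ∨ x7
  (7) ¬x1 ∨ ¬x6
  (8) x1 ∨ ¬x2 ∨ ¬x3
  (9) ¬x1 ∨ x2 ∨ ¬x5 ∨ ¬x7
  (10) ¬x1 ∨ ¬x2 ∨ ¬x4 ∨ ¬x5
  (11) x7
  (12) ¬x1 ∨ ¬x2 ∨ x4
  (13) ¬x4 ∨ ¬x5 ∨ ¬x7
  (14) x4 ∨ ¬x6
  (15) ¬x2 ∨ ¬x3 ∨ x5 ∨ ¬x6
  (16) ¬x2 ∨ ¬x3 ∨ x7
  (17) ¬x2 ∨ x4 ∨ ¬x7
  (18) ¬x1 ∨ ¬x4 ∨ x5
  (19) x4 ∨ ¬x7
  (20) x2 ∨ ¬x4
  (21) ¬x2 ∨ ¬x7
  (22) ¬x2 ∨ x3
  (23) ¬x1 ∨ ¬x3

Case x2 = True:
  (x7) forces x7 = True.
  Clause (¬x2 ∨ ¬x7) is falsified — contradiction.
Case x2 = False:
  (x7) forces x7 = True.
  (x4 ∨ ¬x7) forces x4 = True.
  Clause (x2 ∨ ¬x4) is falsified — contradiction.
Both cases fail, so the formula is unsatisfiable.

Unsatisfiable — no assignment works.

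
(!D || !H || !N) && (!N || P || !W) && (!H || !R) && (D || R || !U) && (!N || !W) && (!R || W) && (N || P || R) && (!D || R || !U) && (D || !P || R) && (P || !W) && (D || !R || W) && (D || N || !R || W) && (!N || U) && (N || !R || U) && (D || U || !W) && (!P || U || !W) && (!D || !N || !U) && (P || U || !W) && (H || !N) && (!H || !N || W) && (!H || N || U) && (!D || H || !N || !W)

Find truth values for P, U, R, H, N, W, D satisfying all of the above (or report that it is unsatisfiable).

P = True, U = True, R = True, H = False, N = False, W = True, D = True

Set P = True.
Set U = True.
Try R = False:
  (D || R || !U) forces D = True.
  clause (!D || R || !U) is falsified — backtrack.
So R = True.
  then (!H || !R) forces H = False.
  then (!R || W) forces W = True.
  then (H || !N) forces N = False.
Set D = True.
All clauses satisfied.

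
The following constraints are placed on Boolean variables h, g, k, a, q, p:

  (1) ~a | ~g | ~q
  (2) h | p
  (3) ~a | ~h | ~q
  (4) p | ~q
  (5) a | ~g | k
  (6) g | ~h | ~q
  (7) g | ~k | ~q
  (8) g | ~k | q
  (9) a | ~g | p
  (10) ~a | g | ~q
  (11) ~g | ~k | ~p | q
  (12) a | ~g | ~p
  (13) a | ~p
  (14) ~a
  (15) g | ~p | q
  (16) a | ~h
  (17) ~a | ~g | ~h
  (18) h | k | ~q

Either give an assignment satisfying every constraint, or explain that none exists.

UNSATISFIABLE

Case a = True:
  Clause (~a) is falsified — contradiction.
Case a = False:
  (a | ~p) forces p = False.
  (h | p) forces h = True.
  Clause (a | ~h) is falsified — contradiction.
Both cases fail, so the formula is unsatisfiable.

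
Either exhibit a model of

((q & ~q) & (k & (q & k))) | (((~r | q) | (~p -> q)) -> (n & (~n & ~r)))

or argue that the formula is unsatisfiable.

q=F, p=F, k=T, r=T, n=T

  ((q & ~q) & (k & (q & k))) | (((~r | q) | (~p -> q)) -> (n & (~n & ~r))) = True
    (q & ~q) & (k & (q & k)) = False
      q & ~q = False
        ~q = True
      k & (q & k) = False
        q & k = False
    ((~r | q) | (~p -> q)) -> (n & (~n & ~r)) = True
      (~r | q) | (~p -> q) = False
        ~r | q = False
          ~r = False
        ~p -> q = False
          ~p = True
      n & (~n & ~r) = False
        ~n & ~r = False
          ~n = False
          ~r = False
The formula evaluates to True.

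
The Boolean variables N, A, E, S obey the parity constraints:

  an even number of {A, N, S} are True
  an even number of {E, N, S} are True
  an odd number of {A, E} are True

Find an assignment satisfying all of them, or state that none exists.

UNSATISFIABLE

Adding constraints 1, 2, 3 mod 2: every variable appears an even number of times on the left, so the left side is 0.
But the right sides sum to 1 (mod 2). 0 ≠ 1 — the system is inconsistent.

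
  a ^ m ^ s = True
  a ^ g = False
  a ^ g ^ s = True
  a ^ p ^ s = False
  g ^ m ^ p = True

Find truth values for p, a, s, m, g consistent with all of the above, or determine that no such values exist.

p: True, a: False, s: True, m: False, g: False

a ^ m ^ s = F ^ F ^ T = True ✓
a ^ g = F ^ F = False ✓
a ^ g ^ s = F ^ F ^ T = True ✓
a ^ p ^ s = F ^ T ^ T = False ✓
g ^ m ^ p = F ^ F ^ T = True ✓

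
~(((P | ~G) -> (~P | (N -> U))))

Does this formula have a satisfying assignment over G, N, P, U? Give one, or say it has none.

G = False, N = True, P = True, U = False

  ~(((P | ~G) -> (~P | (N -> U)))) = True
    (P | ~G) -> (~P | (N -> U)) = False
      P | ~G = True
        ~G = True
      ~P | (N -> U) = False
        ~P = False
        N -> U = False
The formula evaluates to True.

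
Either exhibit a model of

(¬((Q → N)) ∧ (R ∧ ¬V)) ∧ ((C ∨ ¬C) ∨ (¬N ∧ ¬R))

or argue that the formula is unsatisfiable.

V: False; C: True; N: False; Q: True; R: True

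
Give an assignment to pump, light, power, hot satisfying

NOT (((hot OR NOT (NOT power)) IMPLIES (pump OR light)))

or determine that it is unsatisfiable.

pump = False; light = False; power = True; hot = False

  NOT (((hot OR NOT (NOT power)) IMPLIES (pump OR light))) = True
    (hot OR NOT (NOT power)) IMPLIES (pump OR light) = False
      hot OR NOT (NOT power) = True
        NOT (NOT power) = True
          NOT power = False
      pump OR light = False
The formula evaluates to True.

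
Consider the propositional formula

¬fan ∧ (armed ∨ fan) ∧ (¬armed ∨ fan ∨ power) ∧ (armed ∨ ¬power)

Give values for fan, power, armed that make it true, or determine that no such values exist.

fan=F; power=T; armed=T

Unit clause (¬fan) forces fan = False.
In (armed ∨ fan) only armed is left, so armed = True.
In (¬armed ∨ fan ∨ power) only power is left, so power = True.
All clauses satisfied.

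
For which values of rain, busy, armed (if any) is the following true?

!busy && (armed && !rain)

rain: False, busy: False, armed: True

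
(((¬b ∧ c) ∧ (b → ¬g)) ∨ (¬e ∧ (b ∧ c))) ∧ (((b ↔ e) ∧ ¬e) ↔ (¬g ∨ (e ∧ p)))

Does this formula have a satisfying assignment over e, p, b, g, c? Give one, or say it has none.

e=F; p=F; b=F; g=F; c=T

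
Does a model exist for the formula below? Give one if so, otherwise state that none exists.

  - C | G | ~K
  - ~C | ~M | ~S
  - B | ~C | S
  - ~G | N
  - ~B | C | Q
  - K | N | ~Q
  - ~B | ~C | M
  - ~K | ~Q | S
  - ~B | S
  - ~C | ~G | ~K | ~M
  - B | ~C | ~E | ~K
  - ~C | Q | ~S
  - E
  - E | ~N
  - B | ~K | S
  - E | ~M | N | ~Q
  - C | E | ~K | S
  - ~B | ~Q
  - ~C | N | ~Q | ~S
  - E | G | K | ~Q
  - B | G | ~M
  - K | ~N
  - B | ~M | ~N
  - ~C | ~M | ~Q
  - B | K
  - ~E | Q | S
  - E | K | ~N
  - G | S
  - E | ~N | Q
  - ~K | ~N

UNSATISFIABLE

Case B = True:
  (~B | S) forces S = True.
  (E) forces E = True.
  (~B | ~Q) forces Q = False.
  (~B | C | Q) forces C = True.
  Clause (~C | Q | ~S) is falsified — contradiction.
Case B = False:
  (E) forces E = True.
  (B | K) forces K = True.
  (B | ~C | ~E | ~K) forces C = False.
  (C | G | ~K) forces G = True.
  (~G | N) forces N = True.
  Clause (~K | ~N) is falsified — contradiction.
Both cases fail, so the formula is unsatisfiable.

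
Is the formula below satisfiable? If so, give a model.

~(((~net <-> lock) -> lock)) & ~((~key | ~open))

key: True, open: True, net: True, lock: False

  ~(((~net <-> lock) -> lock)) = True
    (~net <-> lock) -> lock = False
      ~net <-> lock = True
        ~net = False
  ~((~key | ~open)) = True
    ~key | ~open = False
      ~key = False
      ~open = False
Both conjuncts True, so the formula holds.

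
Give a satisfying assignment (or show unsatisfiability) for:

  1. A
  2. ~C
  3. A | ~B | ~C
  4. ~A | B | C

B = True; C = False; A = True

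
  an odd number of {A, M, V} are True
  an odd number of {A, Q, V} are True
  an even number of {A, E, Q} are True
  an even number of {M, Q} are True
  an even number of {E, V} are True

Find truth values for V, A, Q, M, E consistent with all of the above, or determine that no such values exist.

Unsatisfiable — no assignment works.

Adding constraints 2, 3, 5 mod 2: every variable appears an even number of times on the left, so the left side is 0.
But the right sides sum to 1 (mod 2). 0 ≠ 1 — the system is inconsistent.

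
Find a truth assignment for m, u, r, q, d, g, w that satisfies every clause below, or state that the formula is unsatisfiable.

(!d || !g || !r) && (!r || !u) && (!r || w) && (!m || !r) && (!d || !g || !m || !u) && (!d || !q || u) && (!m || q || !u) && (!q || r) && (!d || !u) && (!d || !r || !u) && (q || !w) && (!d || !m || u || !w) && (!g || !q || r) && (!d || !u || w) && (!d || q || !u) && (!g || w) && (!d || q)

Set m = False.
Set u = False.
Set r = False.
  then (!q || r) forces q = False.
  then (q || !w) forces w = False.
  then (!g || w) forces g = False.
  then (!d || q) forces d = False.
All clauses satisfied.

m = False; u = False; r = False; q = False; d = False; g = False; w = False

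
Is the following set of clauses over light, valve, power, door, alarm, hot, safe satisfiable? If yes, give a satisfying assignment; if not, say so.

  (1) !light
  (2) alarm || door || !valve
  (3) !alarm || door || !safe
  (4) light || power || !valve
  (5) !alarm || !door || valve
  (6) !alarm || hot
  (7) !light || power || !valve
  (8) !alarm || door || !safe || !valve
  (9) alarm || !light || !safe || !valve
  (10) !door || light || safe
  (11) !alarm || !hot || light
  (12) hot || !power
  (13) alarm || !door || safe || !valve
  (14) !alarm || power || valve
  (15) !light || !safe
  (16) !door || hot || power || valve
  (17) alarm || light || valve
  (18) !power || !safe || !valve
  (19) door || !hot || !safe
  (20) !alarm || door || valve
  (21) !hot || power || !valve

No satisfying assignment exists.

Case alarm = True:
  (!light) forces light = False.
  (!alarm || hot) forces hot = True.
  Clause (!alarm || !hot || light) is falsified — contradiction.
Case alarm = False:
  (!light) forces light = False.
  (alarm || light || valve) forces valve = True.
  (alarm || door || !valve) forces door = True.
  (light || power || !valve) forces power = True.
  (!door || light || safe) forces safe = True.
  Clause (!power || !safe || !valve) is falsified — contradiction.
Both cases fail, so the formula is unsatisfiable.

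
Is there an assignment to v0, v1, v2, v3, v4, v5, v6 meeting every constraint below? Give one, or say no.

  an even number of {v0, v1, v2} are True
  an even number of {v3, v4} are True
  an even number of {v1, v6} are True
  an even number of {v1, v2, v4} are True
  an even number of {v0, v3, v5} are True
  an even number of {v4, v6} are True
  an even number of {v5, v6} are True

v0: False, v1: False, v2: False, v3: False, v4: False, v5: False, v6: False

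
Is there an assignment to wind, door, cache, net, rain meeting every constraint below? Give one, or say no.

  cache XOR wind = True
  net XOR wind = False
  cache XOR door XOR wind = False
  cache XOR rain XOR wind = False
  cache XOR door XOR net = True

No satisfying assignment exists.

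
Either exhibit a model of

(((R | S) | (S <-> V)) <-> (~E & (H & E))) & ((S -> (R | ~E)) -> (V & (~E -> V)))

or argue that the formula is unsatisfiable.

E=F, H=F, S=F, R=F, V=T

  ((R | S) | (S <-> V)) <-> (~E & (H & E)) = True
    (R | S) | (S <-> V) = False
      R | S = False
      S <-> V = False
    ~E & (H & E) = False
      ~E = True
      H & E = False
  (S -> (R | ~E)) -> (V & (~E -> V)) = True
    S -> (R | ~E) = True
      R | ~E = True
        ~E = True
    V & (~E -> V) = True
      ~E -> V = True
        ~E = True
Both conjuncts True, so the formula holds.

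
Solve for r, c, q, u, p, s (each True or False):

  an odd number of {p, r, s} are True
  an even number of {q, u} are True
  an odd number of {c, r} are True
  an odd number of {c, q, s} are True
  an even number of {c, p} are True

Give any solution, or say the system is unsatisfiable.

r = False, c = True, q = False, u = False, p = True, s = False

{p, r, s}: 1 true → odd ✓
{q, u}: 0 true → even ✓
{c, r}: 1 true → odd ✓
{c, q, s}: 1 true → odd ✓
{c, p}: 2 true → even ✓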